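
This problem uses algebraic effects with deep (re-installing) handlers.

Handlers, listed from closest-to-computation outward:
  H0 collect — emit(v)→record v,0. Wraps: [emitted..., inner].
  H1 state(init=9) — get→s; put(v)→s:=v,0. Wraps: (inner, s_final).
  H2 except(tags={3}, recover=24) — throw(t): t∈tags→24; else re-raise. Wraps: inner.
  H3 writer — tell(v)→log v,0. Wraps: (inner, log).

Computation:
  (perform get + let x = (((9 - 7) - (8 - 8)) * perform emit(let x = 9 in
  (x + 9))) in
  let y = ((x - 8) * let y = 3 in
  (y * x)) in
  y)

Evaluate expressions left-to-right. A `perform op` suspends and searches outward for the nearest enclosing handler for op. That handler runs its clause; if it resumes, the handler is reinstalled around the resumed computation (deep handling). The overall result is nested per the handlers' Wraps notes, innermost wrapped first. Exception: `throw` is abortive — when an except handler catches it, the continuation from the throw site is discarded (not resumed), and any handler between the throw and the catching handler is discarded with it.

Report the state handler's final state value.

Working:
get @ H1 ⇒ 9
emit(18) @ H0 ⇒ out+=18
H0 returns [18, 9]
H1 returns ([18, 9], 9)
H2 returns ([18, 9], 9)
H3 returns (([18, 9], 9), ())
= (([18, 9], 9), ())

Answer: 9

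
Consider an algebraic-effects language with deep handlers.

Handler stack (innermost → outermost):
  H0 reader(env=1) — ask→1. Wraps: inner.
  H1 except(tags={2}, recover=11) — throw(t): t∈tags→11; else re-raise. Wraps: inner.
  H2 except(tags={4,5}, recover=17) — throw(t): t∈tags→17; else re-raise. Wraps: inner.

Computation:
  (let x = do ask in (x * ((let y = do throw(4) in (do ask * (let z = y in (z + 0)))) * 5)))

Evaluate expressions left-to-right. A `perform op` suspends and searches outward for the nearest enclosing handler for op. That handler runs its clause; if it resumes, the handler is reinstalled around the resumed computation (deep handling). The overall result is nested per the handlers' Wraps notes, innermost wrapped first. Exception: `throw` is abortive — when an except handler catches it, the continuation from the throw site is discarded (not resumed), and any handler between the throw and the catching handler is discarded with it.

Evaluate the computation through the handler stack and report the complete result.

Answer: 17

Evaluation trace:
ask @ H0 ⇒ 1
throw(4) @ H1 re-raised
throw(4) @ H2 caught ⇒ 17
= 17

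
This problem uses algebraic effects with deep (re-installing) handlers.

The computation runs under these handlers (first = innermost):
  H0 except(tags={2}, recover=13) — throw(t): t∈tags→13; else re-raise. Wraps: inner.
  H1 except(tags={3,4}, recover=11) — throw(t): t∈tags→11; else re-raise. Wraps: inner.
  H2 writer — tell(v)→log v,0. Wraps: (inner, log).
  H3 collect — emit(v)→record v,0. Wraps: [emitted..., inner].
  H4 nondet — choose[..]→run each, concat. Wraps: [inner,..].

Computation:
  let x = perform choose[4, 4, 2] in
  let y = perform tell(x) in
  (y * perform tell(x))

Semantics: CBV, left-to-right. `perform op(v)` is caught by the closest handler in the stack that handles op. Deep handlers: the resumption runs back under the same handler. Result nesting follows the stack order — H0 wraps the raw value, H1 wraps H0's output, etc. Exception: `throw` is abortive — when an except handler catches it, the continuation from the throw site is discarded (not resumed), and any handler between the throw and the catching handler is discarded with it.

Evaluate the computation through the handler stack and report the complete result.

Answer: [[(0, (4, 4))], [(0, (4, 4))], [(0, (2, 2))]]

Step-by-step:
choose[4, 4, 2] @ H4
  branch[0] choose=4:
    tell(4) @ H2 ⇒ log+=4
    tell(4) @ H2 ⇒ log+=4
    H0 returns 0
    H1 returns 0
    H2 returns (0, (4, 4))
    H3 returns [(0, (4, 4))]
    H4 returns [[(0, (4, 4))]]
  branch[1] choose=4:
    tell(4) @ H2 ⇒ log+=4
    tell(4) @ H2 ⇒ log+=4
    H0 returns 0
    H1 returns 0
    H2 returns (0, (4, 4))
    H3 returns [(0, (4, 4))]
    H4 returns [[(0, (4, 4))]]
  branch[2] choose=2:
    tell(2) @ H2 ⇒ log+=2
    tell(2) @ H2 ⇒ log+=2
    H0 returns 0
    H1 returns 0
    H2 returns (0, (2, 2))
    H3 returns [(0, (2, 2))]
    H4 returns [[(0, (2, 2))]]
= [[(0, (4, 4))], [(0, (4, 4))], [(0, (2, 2))]]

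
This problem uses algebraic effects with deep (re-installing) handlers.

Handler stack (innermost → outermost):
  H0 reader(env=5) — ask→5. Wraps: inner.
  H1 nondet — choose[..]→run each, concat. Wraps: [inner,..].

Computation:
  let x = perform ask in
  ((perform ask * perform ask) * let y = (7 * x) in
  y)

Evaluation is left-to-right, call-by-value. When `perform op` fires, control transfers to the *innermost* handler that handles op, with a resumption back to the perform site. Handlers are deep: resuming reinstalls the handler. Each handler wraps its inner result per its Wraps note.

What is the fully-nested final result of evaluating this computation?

Step-by-step:
ask @ H0 ⇒ 5
ask @ H0 ⇒ 5
ask @ H0 ⇒ 5
H0 returns 875
H1 returns [875]
= [875]

Answer: [875]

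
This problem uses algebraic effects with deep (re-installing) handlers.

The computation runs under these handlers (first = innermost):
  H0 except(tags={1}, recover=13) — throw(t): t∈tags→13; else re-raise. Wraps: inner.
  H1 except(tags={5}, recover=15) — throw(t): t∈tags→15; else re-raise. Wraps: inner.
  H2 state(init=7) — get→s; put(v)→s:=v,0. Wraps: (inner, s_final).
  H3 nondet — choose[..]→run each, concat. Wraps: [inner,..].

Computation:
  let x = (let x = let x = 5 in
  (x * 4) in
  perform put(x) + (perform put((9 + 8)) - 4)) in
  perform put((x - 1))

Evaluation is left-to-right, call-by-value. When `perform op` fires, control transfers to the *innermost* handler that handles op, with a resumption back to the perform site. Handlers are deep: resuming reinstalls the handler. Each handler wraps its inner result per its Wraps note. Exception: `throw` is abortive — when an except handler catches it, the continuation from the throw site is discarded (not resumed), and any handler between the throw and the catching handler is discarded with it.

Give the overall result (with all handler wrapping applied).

Answer: [(0, -5)]

Step-by-step:
put(20) @ H2 ⇒ s:=20
put(17) @ H2 ⇒ s:=17
put(-5) @ H2 ⇒ s:=-5
H0 returns 0
H1 returns 0
H2 returns (0, -5)
H3 returns [(0, -5)]
= [(0, -5)]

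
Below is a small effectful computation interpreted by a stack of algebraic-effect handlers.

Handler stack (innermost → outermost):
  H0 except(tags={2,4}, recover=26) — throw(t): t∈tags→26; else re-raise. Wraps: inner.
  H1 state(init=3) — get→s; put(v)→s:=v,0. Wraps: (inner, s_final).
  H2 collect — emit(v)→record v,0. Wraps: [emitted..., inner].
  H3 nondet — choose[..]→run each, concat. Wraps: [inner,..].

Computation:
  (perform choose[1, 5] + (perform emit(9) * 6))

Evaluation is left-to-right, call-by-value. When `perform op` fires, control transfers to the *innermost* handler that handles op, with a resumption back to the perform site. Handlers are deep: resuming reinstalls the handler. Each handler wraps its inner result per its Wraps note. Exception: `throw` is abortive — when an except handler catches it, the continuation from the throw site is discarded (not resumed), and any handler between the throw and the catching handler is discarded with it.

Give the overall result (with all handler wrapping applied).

Evaluation trace:
choose[1, 5] @ H3
  branch[0] choose=1:
    emit(9) @ H2 ⇒ out+=9
    H0 returns 1
    H1 returns (1, 3)
    H2 returns [9, (1, 3)]
    H3 returns [[9, (1, 3)]]
  branch[1] choose=5:
    emit(9) @ H2 ⇒ out+=9
    H0 returns 5
    H1 returns (5, 3)
    H2 returns [9, (5, 3)]
    H3 returns [[9, (5, 3)]]
= [[9, (1, 3)], [9, (5, 3)]]

Answer: [[9, (1, 3)], [9, (5, 3)]]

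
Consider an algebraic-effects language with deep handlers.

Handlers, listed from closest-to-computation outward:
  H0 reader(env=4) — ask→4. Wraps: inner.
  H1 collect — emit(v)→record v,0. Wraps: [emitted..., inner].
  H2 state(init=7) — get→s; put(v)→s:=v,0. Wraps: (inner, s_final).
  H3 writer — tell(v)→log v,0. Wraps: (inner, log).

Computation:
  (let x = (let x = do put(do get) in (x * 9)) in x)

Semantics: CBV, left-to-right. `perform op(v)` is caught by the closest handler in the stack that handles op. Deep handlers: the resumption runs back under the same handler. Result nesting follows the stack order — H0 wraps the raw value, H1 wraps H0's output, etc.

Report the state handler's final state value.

Answer: 7

Evaluation trace:
get @ H2 ⇒ 7
put(7) @ H2 ⇒ s:=7
H0 returns 0
H1 returns [0]
H2 returns ([0], 7)
H3 returns (([0], 7), ())
= (([0], 7), ())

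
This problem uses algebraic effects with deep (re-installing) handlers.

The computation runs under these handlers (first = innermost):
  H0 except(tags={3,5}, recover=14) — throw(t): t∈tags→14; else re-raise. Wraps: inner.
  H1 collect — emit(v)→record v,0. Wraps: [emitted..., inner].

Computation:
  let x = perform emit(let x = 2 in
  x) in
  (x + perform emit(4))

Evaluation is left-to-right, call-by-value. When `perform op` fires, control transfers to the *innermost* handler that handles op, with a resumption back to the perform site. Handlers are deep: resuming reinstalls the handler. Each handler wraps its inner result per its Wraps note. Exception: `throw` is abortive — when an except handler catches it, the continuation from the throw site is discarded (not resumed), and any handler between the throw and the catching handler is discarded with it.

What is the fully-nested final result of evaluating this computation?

Answer: [2, 4, 0]

Evaluation trace:
emit(2) @ H1 ⇒ out+=2
emit(4) @ H1 ⇒ out+=4
H0 returns 0
H1 returns [2, 4, 0]
= [2, 4, 0]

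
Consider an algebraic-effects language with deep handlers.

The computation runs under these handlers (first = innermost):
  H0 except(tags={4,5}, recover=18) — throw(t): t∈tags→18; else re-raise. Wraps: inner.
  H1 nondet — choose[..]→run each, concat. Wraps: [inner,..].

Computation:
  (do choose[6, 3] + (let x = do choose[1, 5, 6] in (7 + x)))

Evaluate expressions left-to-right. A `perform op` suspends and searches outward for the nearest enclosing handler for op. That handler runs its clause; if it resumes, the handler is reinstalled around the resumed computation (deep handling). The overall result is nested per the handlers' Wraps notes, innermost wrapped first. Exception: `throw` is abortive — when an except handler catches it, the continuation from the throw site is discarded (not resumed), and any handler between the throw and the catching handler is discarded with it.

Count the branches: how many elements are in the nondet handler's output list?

Answer: 6

Working:
choose[6, 3] @ H1
  branch[0] choose=6:
    choose[1, 5, 6] @ H1
      branch[0] choose=1:
        H0 returns 14
        H1 returns [14]
      branch[1] choose=5:
        H0 returns 18
        H1 returns [18]
      branch[2] choose=6:
        H0 returns 19
        H1 returns [19]
  branch[1] choose=3:
    choose[1, 5, 6] @ H1
      branch[0] choose=1:
        H0 returns 11
        H1 returns [11]
      branch[1] choose=5:
        H0 returns 15
        H1 returns [15]
      branch[2] choose=6:
        H0 returns 16
        H1 returns [16]
= [14, 18, 19, 11, 15, 16]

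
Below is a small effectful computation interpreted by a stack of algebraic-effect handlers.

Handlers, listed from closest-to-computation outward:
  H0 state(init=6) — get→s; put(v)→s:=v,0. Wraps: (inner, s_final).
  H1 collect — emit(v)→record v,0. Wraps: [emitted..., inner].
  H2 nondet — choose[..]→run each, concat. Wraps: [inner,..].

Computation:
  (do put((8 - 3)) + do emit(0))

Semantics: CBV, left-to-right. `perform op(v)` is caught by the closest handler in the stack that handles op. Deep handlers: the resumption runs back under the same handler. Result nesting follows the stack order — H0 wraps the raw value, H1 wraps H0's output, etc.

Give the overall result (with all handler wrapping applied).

Answer: [[0, (0, 5)]]

Evaluation trace:
put(5) @ H0 ⇒ s:=5
emit(0) @ H1 ⇒ out+=0
H0 returns (0, 5)
H1 returns [0, (0, 5)]
H2 returns [[0, (0, 5)]]
= [[0, (0, 5)]]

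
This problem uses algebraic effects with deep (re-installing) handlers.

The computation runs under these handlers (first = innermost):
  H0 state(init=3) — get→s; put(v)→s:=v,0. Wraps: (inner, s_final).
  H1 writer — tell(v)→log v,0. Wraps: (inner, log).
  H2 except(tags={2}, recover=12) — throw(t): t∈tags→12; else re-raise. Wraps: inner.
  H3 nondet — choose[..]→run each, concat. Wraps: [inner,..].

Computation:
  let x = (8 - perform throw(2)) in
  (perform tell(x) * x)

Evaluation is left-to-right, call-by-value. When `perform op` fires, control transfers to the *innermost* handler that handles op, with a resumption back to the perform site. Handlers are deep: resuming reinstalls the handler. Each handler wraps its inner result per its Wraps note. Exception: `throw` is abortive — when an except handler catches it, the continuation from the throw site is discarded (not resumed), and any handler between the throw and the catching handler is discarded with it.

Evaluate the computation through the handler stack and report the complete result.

Evaluation trace:
throw(2) @ H2 caught ⇒ 12
H3 returns [12]
= [12]

Answer: [12]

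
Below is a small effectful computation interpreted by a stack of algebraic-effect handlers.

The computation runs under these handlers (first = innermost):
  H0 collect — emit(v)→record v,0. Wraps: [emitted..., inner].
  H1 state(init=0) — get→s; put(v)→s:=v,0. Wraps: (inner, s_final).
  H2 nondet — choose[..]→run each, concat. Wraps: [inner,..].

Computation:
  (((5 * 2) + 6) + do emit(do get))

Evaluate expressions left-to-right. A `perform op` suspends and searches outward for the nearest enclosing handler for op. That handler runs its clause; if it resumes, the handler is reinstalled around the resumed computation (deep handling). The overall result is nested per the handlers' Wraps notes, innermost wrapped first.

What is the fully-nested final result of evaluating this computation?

Evaluation trace:
get @ H1 ⇒ 0
emit(0) @ H0 ⇒ out+=0
H0 returns [0, 16]
H1 returns ([0, 16], 0)
H2 returns [([0, 16], 0)]
= [([0, 16], 0)]

Answer: [([0, 16], 0)]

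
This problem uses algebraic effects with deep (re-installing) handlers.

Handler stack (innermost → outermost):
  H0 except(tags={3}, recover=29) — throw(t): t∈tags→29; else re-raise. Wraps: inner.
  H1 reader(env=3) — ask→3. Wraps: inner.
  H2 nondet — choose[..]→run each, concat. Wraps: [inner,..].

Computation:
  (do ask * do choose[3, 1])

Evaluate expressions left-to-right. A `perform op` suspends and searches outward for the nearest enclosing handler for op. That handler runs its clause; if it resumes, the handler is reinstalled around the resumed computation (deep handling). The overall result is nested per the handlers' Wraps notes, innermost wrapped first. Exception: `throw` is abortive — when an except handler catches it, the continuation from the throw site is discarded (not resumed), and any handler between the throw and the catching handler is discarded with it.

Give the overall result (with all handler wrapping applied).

Answer: [9, 3]

Evaluation trace:
ask @ H1 ⇒ 3
choose[3, 1] @ H2
  branch[0] choose=3:
    H0 returns 9
    H1 returns 9
    H2 returns [9]
  branch[1] choose=1:
    H0 returns 3
    H1 returns 3
    H2 returns [3]
= [9, 3]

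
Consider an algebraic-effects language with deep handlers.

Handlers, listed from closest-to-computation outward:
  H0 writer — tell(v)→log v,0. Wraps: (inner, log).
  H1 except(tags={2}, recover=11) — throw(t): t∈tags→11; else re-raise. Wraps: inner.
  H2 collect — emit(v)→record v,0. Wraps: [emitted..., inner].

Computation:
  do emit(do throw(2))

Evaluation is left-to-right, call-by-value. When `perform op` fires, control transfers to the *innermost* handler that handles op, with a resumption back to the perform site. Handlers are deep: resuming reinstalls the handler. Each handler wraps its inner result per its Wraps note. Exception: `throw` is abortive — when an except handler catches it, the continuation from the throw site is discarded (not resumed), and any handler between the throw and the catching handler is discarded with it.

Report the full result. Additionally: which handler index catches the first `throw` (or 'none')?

Answer: [11] ; first throw caught by: H1

Evaluation trace:
throw(2) @ H1 caught ⇒ 11
H2 returns [11]
= [11]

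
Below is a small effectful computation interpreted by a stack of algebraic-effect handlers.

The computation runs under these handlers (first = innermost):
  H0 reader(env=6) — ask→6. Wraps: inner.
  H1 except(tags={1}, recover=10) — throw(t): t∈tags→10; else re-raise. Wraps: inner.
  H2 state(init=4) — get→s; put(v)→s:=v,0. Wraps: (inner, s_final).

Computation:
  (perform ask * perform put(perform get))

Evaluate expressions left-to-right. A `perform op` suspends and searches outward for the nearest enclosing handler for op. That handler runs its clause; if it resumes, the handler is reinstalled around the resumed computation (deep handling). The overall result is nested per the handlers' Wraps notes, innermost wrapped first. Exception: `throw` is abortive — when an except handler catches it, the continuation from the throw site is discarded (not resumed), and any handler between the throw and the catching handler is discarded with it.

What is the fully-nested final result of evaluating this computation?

Answer: (0, 4)

Step-by-step:
ask @ H0 ⇒ 6
get @ H2 ⇒ 4
put(4) @ H2 ⇒ s:=4
H0 returns 0
H1 returns 0
H2 returns (0, 4)
= (0, 4)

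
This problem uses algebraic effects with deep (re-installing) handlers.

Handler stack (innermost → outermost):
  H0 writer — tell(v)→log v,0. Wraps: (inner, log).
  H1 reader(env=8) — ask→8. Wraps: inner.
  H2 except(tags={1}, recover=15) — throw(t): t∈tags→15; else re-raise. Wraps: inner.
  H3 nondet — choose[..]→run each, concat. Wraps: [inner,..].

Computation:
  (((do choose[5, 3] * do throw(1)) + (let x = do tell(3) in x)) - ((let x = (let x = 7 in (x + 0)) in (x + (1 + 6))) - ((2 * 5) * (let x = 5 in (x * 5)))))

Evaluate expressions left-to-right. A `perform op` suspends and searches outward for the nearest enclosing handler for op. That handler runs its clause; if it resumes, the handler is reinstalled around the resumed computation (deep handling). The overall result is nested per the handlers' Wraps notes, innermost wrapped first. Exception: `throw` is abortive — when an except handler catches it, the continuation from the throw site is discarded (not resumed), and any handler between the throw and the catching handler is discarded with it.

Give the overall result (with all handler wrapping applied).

Working:
choose[5, 3] @ H3
  branch[0] choose=5:
    throw(1) @ H2 caught ⇒ 15
    H3 returns [15]
  branch[1] choose=3:
    throw(1) @ H2 caught ⇒ 15
    H3 returns [15]
= [15, 15]

Answer: [15, 15]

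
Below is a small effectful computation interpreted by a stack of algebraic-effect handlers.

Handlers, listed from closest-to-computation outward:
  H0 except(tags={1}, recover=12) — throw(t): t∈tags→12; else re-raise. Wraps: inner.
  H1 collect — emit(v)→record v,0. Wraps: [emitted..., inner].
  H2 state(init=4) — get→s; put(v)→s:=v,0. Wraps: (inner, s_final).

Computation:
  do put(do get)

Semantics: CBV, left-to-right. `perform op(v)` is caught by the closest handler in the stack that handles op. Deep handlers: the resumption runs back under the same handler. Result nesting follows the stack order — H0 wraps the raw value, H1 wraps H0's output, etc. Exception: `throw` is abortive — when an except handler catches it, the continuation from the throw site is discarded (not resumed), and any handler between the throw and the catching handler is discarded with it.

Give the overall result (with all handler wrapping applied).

Answer: ([0], 4)

Step-by-step:
get @ H2 ⇒ 4
put(4) @ H2 ⇒ s:=4
H0 returns 0
H1 returns [0]
H2 returns ([0], 4)
= ([0], 4)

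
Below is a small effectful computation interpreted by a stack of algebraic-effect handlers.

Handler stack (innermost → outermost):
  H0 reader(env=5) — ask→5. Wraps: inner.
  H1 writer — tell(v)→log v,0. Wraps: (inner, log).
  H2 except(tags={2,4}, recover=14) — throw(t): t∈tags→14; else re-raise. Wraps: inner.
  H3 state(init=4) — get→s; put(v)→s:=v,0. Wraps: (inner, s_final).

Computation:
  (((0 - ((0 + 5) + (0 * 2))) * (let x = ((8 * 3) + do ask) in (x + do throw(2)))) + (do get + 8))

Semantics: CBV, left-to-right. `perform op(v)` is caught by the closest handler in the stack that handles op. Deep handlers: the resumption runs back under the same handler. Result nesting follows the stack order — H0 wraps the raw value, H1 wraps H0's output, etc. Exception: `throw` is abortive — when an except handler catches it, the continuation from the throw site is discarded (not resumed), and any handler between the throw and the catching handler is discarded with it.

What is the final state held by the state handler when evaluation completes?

Step-by-step:
ask @ H0 ⇒ 5
throw(2) @ H2 caught ⇒ 14
H3 returns (14, 4)
= (14, 4)

Answer: 4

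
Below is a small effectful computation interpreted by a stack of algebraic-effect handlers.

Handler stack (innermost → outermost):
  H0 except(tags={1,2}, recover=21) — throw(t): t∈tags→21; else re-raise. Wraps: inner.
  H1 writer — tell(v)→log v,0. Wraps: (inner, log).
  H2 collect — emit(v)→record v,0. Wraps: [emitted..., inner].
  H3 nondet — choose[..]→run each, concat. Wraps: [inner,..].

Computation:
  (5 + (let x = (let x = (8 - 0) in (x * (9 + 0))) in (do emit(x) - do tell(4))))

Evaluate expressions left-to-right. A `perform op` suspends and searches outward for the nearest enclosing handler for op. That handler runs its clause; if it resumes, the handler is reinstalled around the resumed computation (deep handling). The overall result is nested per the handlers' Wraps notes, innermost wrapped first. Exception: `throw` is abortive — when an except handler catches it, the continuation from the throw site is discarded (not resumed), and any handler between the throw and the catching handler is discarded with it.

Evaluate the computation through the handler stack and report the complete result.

Answer: [[72, (5, (4))]]

Evaluation trace:
emit(72) @ H2 ⇒ out+=72
tell(4) @ H1 ⇒ log+=4
H0 returns 5
H1 returns (5, (4))
H2 returns [72, (5, (4))]
H3 returns [[72, (5, (4))]]
= [[72, (5, (4))]]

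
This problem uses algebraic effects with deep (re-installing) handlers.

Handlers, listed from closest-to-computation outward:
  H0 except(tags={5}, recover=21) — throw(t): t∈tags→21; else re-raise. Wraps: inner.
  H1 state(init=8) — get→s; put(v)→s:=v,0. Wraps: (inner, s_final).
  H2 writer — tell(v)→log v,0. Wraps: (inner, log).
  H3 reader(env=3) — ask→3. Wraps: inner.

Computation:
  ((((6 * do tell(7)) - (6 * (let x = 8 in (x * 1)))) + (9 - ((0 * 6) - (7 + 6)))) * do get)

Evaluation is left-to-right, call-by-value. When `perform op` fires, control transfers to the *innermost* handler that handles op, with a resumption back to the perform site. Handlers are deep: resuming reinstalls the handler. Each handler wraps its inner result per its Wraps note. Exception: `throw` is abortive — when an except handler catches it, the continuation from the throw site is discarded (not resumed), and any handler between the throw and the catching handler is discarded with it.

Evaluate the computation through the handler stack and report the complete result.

Step-by-step:
tell(7) @ H2 ⇒ log+=7
get @ H1 ⇒ 8
H0 returns -208
H1 returns (-208, 8)
H2 returns ((-208, 8), (7))
H3 returns ((-208, 8), (7))
= ((-208, 8), (7))

Answer: ((-208, 8), (7))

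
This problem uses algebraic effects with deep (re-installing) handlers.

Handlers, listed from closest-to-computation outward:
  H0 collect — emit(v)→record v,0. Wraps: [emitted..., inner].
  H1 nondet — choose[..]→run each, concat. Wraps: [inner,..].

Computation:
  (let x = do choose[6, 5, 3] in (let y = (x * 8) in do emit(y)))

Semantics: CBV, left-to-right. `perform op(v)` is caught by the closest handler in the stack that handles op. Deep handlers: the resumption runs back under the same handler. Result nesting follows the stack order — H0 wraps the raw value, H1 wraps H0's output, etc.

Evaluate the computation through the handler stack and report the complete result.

Answer: [[48, 0], [40, 0], [24, 0]]

Step-by-step:
choose[6, 5, 3] @ H1
  branch[0] choose=6:
    emit(48) @ H0 ⇒ out+=48
    H0 returns [48, 0]
    H1 returns [[48, 0]]
  branch[1] choose=5:
    emit(40) @ H0 ⇒ out+=40
    H0 returns [40, 0]
    H1 returns [[40, 0]]
  branch[2] choose=3:
    emit(24) @ H0 ⇒ out+=24
    H0 returns [24, 0]
    H1 returns [[24, 0]]
= [[48, 0], [40, 0], [24, 0]]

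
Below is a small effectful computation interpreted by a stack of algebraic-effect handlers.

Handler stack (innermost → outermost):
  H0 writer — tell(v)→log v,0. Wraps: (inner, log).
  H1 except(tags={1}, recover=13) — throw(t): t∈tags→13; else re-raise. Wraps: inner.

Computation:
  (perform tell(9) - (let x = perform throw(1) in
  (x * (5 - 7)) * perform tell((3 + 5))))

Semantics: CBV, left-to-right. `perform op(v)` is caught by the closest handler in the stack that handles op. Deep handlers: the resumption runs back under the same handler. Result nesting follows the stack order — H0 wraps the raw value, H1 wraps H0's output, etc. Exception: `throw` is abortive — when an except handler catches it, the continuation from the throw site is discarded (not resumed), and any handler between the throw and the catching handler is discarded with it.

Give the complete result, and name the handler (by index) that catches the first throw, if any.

Answer: 13 ; first throw caught by: H1

Working:
tell(9) @ H0 ⇒ log+=9
throw(1) @ H1 caught ⇒ 13
= 13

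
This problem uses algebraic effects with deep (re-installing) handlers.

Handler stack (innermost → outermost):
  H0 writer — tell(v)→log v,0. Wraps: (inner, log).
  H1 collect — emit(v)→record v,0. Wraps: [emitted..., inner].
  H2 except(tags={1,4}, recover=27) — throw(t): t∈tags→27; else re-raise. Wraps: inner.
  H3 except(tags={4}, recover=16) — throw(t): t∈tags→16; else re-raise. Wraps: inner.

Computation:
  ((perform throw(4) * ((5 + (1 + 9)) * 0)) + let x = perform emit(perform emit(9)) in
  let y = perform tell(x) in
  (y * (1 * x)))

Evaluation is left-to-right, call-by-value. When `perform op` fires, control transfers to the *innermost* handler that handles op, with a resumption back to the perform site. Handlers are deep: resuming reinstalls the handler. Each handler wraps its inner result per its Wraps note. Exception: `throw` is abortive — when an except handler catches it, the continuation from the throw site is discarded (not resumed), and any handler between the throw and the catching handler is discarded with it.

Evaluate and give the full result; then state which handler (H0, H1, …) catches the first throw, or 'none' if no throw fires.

Working:
throw(4) @ H2 caught ⇒ 27
H3 returns 27
= 27

Answer: 27 ; first throw caught by: H2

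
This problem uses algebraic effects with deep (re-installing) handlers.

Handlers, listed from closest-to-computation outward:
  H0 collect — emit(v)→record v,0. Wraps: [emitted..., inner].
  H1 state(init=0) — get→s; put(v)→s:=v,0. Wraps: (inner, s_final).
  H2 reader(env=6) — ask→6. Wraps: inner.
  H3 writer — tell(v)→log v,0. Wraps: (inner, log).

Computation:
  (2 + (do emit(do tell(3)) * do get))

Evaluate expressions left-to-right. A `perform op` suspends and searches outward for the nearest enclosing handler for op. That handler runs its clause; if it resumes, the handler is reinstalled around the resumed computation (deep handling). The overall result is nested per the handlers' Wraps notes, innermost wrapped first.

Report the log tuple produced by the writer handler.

Answer: (3)

Evaluation trace:
tell(3) @ H3 ⇒ log+=3
emit(0) @ H0 ⇒ out+=0
get @ H1 ⇒ 0
H0 returns [0, 2]
H1 returns ([0, 2], 0)
H2 returns ([0, 2], 0)
H3 returns (([0, 2], 0), (3))
= (([0, 2], 0), (3))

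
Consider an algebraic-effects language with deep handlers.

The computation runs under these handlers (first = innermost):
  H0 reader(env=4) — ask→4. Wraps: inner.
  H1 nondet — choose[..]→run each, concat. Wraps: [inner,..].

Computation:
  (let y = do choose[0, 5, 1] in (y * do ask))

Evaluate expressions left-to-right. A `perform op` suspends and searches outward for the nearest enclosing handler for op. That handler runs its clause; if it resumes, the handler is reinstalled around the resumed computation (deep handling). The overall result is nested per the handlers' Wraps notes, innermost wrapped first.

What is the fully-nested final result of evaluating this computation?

Answer: [0, 20, 4]

Step-by-step:
choose[0, 5, 1] @ H1
  branch[0] choose=0:
    ask @ H0 ⇒ 4
    H0 returns 0
    H1 returns [0]
  branch[1] choose=5:
    ask @ H0 ⇒ 4
    H0 returns 20
    H1 returns [20]
  branch[2] choose=1:
    ask @ H0 ⇒ 4
    H0 returns 4
    H1 returns [4]
= [0, 20, 4]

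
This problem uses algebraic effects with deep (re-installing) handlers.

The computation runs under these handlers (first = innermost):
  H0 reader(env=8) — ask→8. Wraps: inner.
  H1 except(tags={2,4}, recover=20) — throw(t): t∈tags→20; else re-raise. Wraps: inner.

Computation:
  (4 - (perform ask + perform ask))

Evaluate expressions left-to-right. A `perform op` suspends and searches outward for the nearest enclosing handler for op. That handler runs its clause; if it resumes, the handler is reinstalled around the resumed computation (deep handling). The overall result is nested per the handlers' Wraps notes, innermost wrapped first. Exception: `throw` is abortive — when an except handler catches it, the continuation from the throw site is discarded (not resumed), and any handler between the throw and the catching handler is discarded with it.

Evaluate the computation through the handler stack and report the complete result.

Evaluation trace:
ask @ H0 ⇒ 8
ask @ H0 ⇒ 8
H0 returns -12
H1 returns -12
= -12

Answer: -12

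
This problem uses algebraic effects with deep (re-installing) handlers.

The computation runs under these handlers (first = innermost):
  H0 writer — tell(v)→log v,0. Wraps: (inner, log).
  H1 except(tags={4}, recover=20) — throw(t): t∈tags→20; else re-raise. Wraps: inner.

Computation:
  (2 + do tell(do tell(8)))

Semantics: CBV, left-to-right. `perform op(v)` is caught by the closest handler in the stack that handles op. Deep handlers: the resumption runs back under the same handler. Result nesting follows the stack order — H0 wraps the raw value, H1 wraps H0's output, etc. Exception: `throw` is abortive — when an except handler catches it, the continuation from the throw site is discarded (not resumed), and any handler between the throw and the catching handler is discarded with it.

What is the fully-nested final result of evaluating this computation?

Step-by-step:
tell(8) @ H0 ⇒ log+=8
tell(0) @ H0 ⇒ log+=0
H0 returns (2, (8, 0))
H1 returns (2, (8, 0))
= (2, (8, 0))

Answer: (2, (8, 0))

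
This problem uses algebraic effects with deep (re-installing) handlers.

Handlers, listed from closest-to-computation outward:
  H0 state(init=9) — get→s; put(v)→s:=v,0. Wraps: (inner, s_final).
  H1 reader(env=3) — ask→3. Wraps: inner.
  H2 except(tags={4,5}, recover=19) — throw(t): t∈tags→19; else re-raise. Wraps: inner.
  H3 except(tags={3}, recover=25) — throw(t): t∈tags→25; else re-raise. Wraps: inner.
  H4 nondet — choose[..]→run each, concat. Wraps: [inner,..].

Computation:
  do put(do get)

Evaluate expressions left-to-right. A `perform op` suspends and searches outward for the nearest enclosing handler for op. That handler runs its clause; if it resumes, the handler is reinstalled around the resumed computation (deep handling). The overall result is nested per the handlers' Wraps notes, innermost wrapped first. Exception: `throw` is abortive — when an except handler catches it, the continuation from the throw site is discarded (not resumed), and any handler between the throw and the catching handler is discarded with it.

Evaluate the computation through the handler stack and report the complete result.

Answer: [(0, 9)]

Evaluation trace:
get @ H0 ⇒ 9
put(9) @ H0 ⇒ s:=9
H0 returns (0, 9)
H1 returns (0, 9)
H2 returns (0, 9)
H3 returns (0, 9)
H4 returns [(0, 9)]
= [(0, 9)]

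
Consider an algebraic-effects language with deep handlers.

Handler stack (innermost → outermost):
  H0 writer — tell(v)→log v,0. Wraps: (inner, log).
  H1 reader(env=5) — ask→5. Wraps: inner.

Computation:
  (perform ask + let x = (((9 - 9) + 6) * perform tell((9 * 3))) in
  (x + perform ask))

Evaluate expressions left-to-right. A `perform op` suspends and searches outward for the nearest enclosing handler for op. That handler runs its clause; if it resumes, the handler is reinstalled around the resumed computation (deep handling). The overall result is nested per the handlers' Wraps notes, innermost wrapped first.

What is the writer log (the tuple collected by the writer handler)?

Step-by-step:
ask @ H1 ⇒ 5
tell(27) @ H0 ⇒ log+=27
ask @ H1 ⇒ 5
H0 returns (10, (27))
H1 returns (10, (27))
= (10, (27))

Answer: (27)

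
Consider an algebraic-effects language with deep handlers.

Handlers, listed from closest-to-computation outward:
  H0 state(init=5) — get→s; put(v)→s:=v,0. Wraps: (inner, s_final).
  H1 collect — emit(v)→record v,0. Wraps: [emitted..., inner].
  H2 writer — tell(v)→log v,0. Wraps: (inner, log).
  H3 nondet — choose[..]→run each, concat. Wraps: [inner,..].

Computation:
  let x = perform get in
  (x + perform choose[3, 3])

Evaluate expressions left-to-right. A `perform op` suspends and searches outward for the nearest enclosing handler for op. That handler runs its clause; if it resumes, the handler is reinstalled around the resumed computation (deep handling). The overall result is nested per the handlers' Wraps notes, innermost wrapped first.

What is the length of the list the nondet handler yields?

Working:
get @ H0 ⇒ 5
choose[3, 3] @ H3
  branch[0] choose=3:
    H0 returns (8, 5)
    H1 returns [(8, 5)]
    H2 returns ([(8, 5)], ())
    H3 returns [([(8, 5)], ())]
  branch[1] choose=3:
    H0 returns (8, 5)
    H1 returns [(8, 5)]
    H2 returns ([(8, 5)], ())
    H3 returns [([(8, 5)], ())]
= [([(8, 5)], ()), ([(8, 5)], ())]

Answer: 2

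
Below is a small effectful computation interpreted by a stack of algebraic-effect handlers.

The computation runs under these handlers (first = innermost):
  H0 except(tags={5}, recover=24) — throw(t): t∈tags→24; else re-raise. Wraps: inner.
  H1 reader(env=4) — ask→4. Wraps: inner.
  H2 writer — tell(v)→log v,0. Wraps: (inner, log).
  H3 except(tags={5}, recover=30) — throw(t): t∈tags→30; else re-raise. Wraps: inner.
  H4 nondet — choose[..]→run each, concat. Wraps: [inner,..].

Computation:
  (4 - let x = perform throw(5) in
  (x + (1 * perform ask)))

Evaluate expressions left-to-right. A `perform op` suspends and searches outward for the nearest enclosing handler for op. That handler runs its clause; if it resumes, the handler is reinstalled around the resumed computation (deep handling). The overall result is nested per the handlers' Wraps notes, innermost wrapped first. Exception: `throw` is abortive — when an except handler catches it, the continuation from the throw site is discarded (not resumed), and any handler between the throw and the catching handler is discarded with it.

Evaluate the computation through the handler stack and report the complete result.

Evaluation trace:
throw(5) @ H0 caught ⇒ 24
H1 returns 24
H2 returns (24, ())
H3 returns (24, ())
H4 returns [(24, ())]
= [(24, ())]

Answer: [(24, ())]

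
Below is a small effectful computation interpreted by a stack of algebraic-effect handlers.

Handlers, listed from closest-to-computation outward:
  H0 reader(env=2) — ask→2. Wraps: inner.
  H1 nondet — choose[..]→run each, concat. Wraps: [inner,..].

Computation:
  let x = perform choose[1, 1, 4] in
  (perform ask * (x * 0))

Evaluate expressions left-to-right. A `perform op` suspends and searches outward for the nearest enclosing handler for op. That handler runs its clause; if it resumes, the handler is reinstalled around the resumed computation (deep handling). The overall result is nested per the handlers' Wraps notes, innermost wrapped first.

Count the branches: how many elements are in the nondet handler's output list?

Evaluation trace:
choose[1, 1, 4] @ H1
  branch[0] choose=1:
    ask @ H0 ⇒ 2
    H0 returns 0
    H1 returns [0]
  branch[1] choose=1:
    ask @ H0 ⇒ 2
    H0 returns 0
    H1 returns [0]
  branch[2] choose=4:
    ask @ H0 ⇒ 2
    H0 returns 0
    H1 returns [0]
= [0, 0, 0]

Answer: 3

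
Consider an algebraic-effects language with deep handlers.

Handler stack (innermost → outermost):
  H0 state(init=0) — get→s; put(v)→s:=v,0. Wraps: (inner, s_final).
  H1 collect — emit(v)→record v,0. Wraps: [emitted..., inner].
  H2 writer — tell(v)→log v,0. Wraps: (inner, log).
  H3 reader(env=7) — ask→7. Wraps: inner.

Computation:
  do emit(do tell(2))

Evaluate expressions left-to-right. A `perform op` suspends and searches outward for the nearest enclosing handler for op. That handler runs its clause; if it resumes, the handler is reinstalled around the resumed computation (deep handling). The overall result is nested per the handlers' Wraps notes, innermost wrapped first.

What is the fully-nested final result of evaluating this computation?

Evaluation trace:
tell(2) @ H2 ⇒ log+=2
emit(0) @ H1 ⇒ out+=0
H0 returns (0, 0)
H1 returns [0, (0, 0)]
H2 returns ([0, (0, 0)], (2))
H3 returns ([0, (0, 0)], (2))
= ([0, (0, 0)], (2))

Answer: ([0, (0, 0)], (2))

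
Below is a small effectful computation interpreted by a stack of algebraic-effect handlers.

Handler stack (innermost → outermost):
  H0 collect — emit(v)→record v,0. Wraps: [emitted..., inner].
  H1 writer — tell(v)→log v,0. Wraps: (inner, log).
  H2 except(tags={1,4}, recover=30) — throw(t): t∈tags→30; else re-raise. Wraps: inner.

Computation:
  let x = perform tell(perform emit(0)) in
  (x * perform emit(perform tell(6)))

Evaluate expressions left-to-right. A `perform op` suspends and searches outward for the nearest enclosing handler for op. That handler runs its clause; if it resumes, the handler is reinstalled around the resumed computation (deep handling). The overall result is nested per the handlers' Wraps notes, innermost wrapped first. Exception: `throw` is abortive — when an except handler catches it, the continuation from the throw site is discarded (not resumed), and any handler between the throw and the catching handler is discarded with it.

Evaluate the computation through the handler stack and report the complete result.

Evaluation trace:
emit(0) @ H0 ⇒ out+=0
tell(0) @ H1 ⇒ log+=0
tell(6) @ H1 ⇒ log+=6
emit(0) @ H0 ⇒ out+=0
H0 returns [0, 0, 0]
H1 returns ([0, 0, 0], (0, 6))
H2 returns ([0, 0, 0], (0, 6))
= ([0, 0, 0], (0, 6))

Answer: ([0, 0, 0], (0, 6))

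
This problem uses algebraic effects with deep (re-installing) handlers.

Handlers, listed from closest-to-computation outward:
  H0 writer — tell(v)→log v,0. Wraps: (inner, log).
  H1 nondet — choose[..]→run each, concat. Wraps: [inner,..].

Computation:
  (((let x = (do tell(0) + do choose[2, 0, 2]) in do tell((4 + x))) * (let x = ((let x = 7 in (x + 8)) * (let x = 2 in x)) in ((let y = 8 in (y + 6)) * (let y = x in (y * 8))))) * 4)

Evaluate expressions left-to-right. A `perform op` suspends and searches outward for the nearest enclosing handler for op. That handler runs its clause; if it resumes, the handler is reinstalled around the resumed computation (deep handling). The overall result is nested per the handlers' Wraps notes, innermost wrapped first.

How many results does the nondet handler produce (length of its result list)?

Answer: 3

Working:
tell(0) @ H0 ⇒ log+=0
choose[2, 0, 2] @ H1
  branch[0] choose=2:
    tell(6) @ H0 ⇒ log+=6
    H0 returns (0, (0, 6))
    H1 returns [(0, (0, 6))]
  branch[1] choose=0:
    tell(4) @ H0 ⇒ log+=4
    H0 returns (0, (0, 4))
    H1 returns [(0, (0, 4))]
  branch[2] choose=2:
    tell(6) @ H0 ⇒ log+=6
    H0 returns (0, (0, 6))
    H1 returns [(0, (0, 6))]
= [(0, (0, 6)), (0, (0, 4)), (0, (0, 6))]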